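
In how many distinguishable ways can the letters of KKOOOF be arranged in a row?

Letter multiplicities in KKOOOF: F×1, K×2, O×3.
The number of distinct arrangements is 6!/(3!·2!) = 720/12 = 60.

60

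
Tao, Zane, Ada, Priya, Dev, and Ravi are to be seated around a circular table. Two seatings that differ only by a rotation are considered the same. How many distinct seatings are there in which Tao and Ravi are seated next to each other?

Glue Tao and Ravi into a block (2 internal orders). Seating 5 units around a circle gives (4)! arrangements.
So 2 × (4)! = 2 × 24 = 48.

48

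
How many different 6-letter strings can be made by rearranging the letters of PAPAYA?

PAPAYA has 6 letters with A appearing 3 times and P appearing twice.
Dividing 6! = 720 by 3!·2! = 12 for the repeated letters gives 60.

60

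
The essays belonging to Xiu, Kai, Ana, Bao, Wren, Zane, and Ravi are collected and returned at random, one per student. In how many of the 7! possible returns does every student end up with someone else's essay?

1854

Let Aᵢ be the assignments in which student i gets their own essay. We want the size of the complement of A₁∪…∪A_7.
By inclusion–exclusion this is Σ_{j=0}^{7} (−1)^j C(7,j)·(7−j)!.
Computing: 5040 − 5040 + 2520 − 840 + 210 − 42 + 7 − 1 = 1854.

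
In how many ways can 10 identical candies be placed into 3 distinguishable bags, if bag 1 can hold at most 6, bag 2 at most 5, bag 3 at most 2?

Ignoring the caps, the number of non-negative solutions to x_1+…+x_3 = 10 is C(12,2) = 66.
Subtract solutions that violate a single cap (substitute x_i' = x_i − (cap_i+1)): x_1 ≥ 7 gives C(5,2) = 10; x_2 ≥ 6 gives C(6,2) = 15; x_3 ≥ 3 gives C(9,2) = 36. Together 61.
Add back pairs where two caps are both exceeded: 0 + 1 + 3 = 4.
By inclusion–exclusion the count is 66 − 61 + 4 = 9.

9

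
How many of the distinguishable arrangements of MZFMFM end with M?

30

With the last slot taken by M, it remains to arrange the other 5 letters (ZFMFM).
Those 5 letters have F appearing twice and M appearing twice, giving (5)!/(2!·2!) = 30.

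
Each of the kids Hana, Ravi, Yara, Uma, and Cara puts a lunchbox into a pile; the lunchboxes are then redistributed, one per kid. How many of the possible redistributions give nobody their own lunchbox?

Count assignments avoiding every fixed point. For any j of the 5 kids fixed to their own lunchbox, the other 5−j can be arranged in (5−j)! ways.
By inclusion–exclusion this is Σ_{j=0}^{5} (−1)^j C(5,j)·(5−j)!.
Computing: 120 − 120 + 60 − 20 + 5 − 1 = 44.

44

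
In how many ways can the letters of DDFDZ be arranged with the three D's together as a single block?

Treat the 3 copies of D as a single block. The multiset to arrange is then {DDD, F, Z}, 3 items in all.
All 3 items are distinct, so there are (3)! = 6 arrangements.

6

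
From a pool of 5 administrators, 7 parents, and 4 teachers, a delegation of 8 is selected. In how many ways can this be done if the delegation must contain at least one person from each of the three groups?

Unrestricted: C(16,8) = 12870 ways to pick any 8 of the 16.
Selections missing a whole group: no administrators → C(11,8) = 165; no parents → C(9,8) = 9; no teachers → C(12,8) = 495.
Add back selections omitting two groups (i.e. drawn from a single group): C(5,8) + C(7,8) + C(4,8) = 0.
By inclusion–exclusion: 12870 − 669 + 0 = 12201.

12201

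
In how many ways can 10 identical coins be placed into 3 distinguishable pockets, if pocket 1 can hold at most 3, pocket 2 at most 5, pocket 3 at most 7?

18

By stars and bars, unrestricted non-negative solutions to x_1+…+x_3 = 10 number C(10+2,2) = 66.
Subtract solutions that violate a single cap (substitute x_i' = x_i − (cap_i+1)): x_1 ≥ 4 gives C(8,2) = 28; x_2 ≥ 6 gives C(6,2) = 15; x_3 ≥ 8 gives C(4,2) = 6. Together 49.
Add back pairs where two caps are both exceeded: 1 + 0 + 0 = 1.
By inclusion–exclusion the count is 66 − 49 + 1 = 18.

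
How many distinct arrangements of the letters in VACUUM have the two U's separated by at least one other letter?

Total arrangements of VACUUM: 6!/(2!) = 360.
If the two U's are adjacent, glue them into one block, leaving 5 items to arrange: (5)! = 120 ways.
Hence 360 − 120 = 240.

240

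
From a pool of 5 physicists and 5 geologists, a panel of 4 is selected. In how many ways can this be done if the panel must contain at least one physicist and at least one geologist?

200

Total 4-person selections from all 10: C(10,4) = 210.
Subtract selections that omit an entire group: no physicists → C(5,4) = 5; no geologists → C(5,4) = 5.
Both groups omitted at once is impossible, so 210 − 10 = 200.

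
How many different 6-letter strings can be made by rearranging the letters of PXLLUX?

PXLLUX has 6 letters with L appearing twice and X appearing twice.
The number of distinct arrangements is 6!/(2!·2!) = 720/4 = 180.

180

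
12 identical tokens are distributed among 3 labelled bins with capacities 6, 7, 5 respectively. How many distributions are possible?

Ignoring the caps, the number of non-negative solutions to x_1+…+x_3 = 12 is C(14,2) = 91.
Subtract solutions that violate a single cap (substitute x_i' = x_i − (cap_i+1)): x_1 ≥ 7 gives C(7,2) = 21; x_2 ≥ 8 gives C(6,2) = 15; x_3 ≥ 6 gives C(8,2) = 28. Together 64.
No two caps can be exceeded simultaneously, so the pair terms are all 0.
By inclusion–exclusion the count is 91 − 64 + 0 = 27.

27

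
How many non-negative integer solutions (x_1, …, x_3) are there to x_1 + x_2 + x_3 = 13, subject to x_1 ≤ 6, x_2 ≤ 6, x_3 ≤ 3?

6

Without the upper bounds there are C(15,2) = 105 ways to split 13 among 3 variables.
Subtract solutions that violate a single cap (substitute x_i' = x_i − (cap_i+1)): x_1 ≥ 7 gives C(8,2) = 28; x_2 ≥ 7 gives C(8,2) = 28; x_3 ≥ 4 gives C(11,2) = 55. Together 111.
Add back pairs where two caps are both exceeded: 0 + 6 + 6 = 12.
By inclusion–exclusion the count is 105 − 111 + 12 = 6.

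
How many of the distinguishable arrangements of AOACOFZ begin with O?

360

With the first slot taken by O, it remains to arrange the other 6 letters (AACOFZ).
Those 6 letters have A appearing twice, giving (6)!/(2!) = 360.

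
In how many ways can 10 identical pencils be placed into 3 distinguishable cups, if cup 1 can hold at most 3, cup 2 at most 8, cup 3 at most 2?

By stars and bars, unrestricted non-negative solutions to x_1+…+x_3 = 10 number C(10+2,2) = 66.
Subtract solutions that violate a single cap (substitute x_i' = x_i − (cap_i+1)): x_1 ≥ 4 gives C(8,2) = 28; x_2 ≥ 9 gives C(3,2) = 3; x_3 ≥ 3 gives C(9,2) = 36. Together 67.
Add back pairs where two caps are both exceeded: 0 + 10 + 0 = 10.
By inclusion–exclusion the count is 66 − 67 + 10 = 9.

9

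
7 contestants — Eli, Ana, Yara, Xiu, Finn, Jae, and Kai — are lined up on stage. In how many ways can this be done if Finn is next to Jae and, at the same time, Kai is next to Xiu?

480

Treat {Finn,Jae} as one block (2 orders) and {Kai,Xiu} as another (2 orders).
That leaves 5 units to arrange: 2 × 2 × 5! = 4 × 120 = 480.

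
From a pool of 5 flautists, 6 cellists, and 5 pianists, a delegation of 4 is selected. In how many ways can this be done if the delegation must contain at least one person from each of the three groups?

Total 4-person selections from all 16: C(16,4) = 1820.
Selections missing a whole group: no flautists → C(11,4) = 330; no cellists → C(10,4) = 210; no pianists → C(11,4) = 330.
Add back selections omitting two groups (i.e. drawn from a single group): C(5,4) + C(6,4) + C(5,4) = 25.
By inclusion–exclusion: 1820 − 870 + 25 = 975.

975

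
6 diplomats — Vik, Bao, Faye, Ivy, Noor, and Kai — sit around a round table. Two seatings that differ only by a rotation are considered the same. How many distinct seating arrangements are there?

120

Fix one person's seat to break rotational symmetry; the remaining 5 people can be arranged in (5)! = 120 ways.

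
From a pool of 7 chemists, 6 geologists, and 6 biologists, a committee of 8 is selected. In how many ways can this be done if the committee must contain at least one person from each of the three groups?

Total 8-person selections from all 19: C(19,8) = 75582.
Subtract selections that omit an entire group: no chemists → C(12,8) = 495; no geologists → C(13,8) = 1287; no biologists → C(13,8) = 1287.
Add back selections omitting two groups (i.e. drawn from a single group): C(7,8) + C(6,8) + C(6,8) = 0.
By inclusion–exclusion: 75582 − 3069 + 0 = 72513.

72513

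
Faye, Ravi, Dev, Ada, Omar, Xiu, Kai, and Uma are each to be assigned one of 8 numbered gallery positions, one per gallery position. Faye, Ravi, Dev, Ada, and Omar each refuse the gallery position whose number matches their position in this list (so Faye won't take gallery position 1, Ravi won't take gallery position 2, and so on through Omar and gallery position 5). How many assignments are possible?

Let Aᵢ (for 1 ≤ i ≤ 5) be the placements that put person i in their forbidden gallery position. Any j of these fix j positions, leaving (8−j)! ways to fill the rest, and there are C(5,j) ways to pick which j.
By inclusion–exclusion, the number of valid placements is Σ_{j=0}^{5} (−1)^j C(5,j)·(8−j)!.
Computing: 40320 − 25200 + 7200 − 1200 + 120 − 6 = 21234.

21234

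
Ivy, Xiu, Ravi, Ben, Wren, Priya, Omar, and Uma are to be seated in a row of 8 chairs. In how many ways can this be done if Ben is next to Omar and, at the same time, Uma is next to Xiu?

2880

Treat {Ben,Omar} as one block (2 orders) and {Uma,Xiu} as another (2 orders).
That leaves 6 units to arrange: 2 × 2 × 6! = 4 × 720 = 2880.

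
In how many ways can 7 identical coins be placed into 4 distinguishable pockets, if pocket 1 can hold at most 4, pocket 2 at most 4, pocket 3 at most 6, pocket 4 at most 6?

98

Ignoring the caps, the number of non-negative solutions to x_1+…+x_4 = 7 is C(10,3) = 120.
Subtract solutions that violate a single cap (substitute x_i' = x_i − (cap_i+1)): x_1 ≥ 5 gives C(5,3) = 10; x_2 ≥ 5 gives C(5,3) = 10; x_3 ≥ 7 gives C(3,3) = 1; x_4 ≥ 7 gives C(3,3) = 1. Together 22.
No two caps can be exceeded simultaneously, so the pair terms are all 0.
By inclusion–exclusion the count is 120 − 22 + 0 = 98.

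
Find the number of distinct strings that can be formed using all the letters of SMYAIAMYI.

22680

Letter multiplicities in SMYAIAMYI: A×2, I×2, M×2, S×1, Y×2.
The number of distinct arrangements is 9!/(2!·2!·2!·2!) = 362880/16 = 22680.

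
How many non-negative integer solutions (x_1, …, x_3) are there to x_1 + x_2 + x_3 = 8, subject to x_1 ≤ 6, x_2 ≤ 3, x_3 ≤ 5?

21

Without the upper bounds there are C(10,2) = 45 ways to split 8 among 3 variables.
Subtract solutions that violate a single cap (substitute x_i' = x_i − (cap_i+1)): x_1 ≥ 7 gives C(3,2) = 3; x_2 ≥ 4 gives C(6,2) = 15; x_3 ≥ 6 gives C(4,2) = 6. Together 24.
No two caps can be exceeded simultaneously, so the pair terms are all 0.
By inclusion–exclusion the count is 45 − 24 + 0 = 21.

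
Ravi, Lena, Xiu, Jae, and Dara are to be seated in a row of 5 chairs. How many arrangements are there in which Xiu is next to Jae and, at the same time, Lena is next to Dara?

Treat {Xiu,Jae} as one block (2 orders) and {Lena,Dara} as another (2 orders).
That leaves 3 units to arrange: 2 × 2 × 3! = 4 × 6 = 24.

24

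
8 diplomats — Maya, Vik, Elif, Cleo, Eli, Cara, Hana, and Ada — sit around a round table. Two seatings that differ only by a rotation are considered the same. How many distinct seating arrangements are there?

Around a circle, 8 distinct people have 8!/8 = (7)! = 5040 rotationally distinct seatings.

5040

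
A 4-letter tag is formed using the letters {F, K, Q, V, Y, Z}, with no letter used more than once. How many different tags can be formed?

360

With no repetition, fill the 4 letters in order: 6 choices, then 5, down to 3.
That product is 6 × 5 × 4 × 3 = 360.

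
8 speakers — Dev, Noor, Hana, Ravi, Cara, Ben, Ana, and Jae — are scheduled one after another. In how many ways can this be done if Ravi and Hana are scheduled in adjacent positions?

Place the 6 others and the Ravi-Hana pair as 7 objects in a line; the pair has 2 internal arrangements.
That gives 2 × 7! = 2 × 5040 = 10080.

10080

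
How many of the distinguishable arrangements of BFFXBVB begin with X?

Fix X in the first position and arrange the remaining 6 letters.
Those 6 letters have B appearing 3 times and F appearing twice, giving (6)!/(3!·2!) = 60.

60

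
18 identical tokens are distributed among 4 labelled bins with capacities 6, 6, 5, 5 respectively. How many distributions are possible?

35

By stars and bars, unrestricted non-negative solutions to x_1+…+x_4 = 18 number C(18+3,3) = 1330.
Subtract solutions that violate a single cap (substitute x_i' = x_i − (cap_i+1)): x_1 ≥ 7 gives C(14,3) = 364; x_2 ≥ 7 gives C(14,3) = 364; x_3 ≥ 6 gives C(15,3) = 455; x_4 ≥ 6 gives C(15,3) = 455. Together 1638.
Add back pairs where two caps are both exceeded: 35 + 56 + 56 + 56 + 56 + 84 = 343.
By inclusion–exclusion the count is 1330 − 1638 + 343 = 35.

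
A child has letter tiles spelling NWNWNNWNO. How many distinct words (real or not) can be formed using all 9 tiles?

504

Letter multiplicities in NWNWNNWNO: N×5, O×1, W×3.
The number of distinct arrangements is 9!/(5!·3!) = 362880/720 = 504.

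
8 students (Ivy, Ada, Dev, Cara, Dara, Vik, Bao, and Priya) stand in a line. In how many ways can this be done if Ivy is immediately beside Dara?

Place the 6 others and the Ivy-Dara pair as 7 objects in a line; the pair has 2 internal arrangements.
That gives 2 × 7! = 2 × 5040 = 10080.

10080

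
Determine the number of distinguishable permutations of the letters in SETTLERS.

5040

The 8 letters of SETTLERS have repeats: E appearing twice, S appearing twice, and T appearing twice.
So there are 8! / (2!·2!·2!) = 5040 distinguishable arrangements.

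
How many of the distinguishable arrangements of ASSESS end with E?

5

With the last slot taken by E, it remains to arrange the other 5 letters (ASSSS).
Those 5 letters have S appearing 4 times, giving (5)!/(4!) = 5.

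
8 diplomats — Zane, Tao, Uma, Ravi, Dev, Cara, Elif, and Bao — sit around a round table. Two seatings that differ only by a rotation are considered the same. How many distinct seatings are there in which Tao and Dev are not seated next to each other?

3600

All circular seatings of 8 people number (7)! = 5040.
Seatings with Tao beside Dev: treat them as a block with 2 internal orders, giving 2 × (6)! = 1440.
Subtracting, 5040 − 1440 = 3600.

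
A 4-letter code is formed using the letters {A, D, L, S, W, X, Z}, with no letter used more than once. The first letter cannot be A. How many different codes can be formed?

720

The first letter has 7−1 = 6 choices (anything except A).
The remaining 3 letters are filled from the other 6 symbols without repetition: 6 × 5 × 4 = 120.
Total: 6 × 120 = 720.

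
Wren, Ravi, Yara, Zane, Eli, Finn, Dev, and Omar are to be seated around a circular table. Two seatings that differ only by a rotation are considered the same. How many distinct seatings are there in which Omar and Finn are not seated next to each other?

3600

Without the restriction there are (7)! = 5040 seatings.
Seatings with Omar beside Finn: treat them as a block with 2 internal orders, giving 2 × (6)! = 1440.
Subtracting, 5040 − 1440 = 3600.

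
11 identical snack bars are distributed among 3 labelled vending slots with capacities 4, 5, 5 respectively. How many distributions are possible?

10

Without the upper bounds there are C(13,2) = 78 ways to split 11 among 3 vending slots.
Subtract solutions that violate a single cap (substitute x_i' = x_i − (cap_i+1)): x_1 ≥ 5 gives C(8,2) = 28; x_2 ≥ 6 gives C(7,2) = 21; x_3 ≥ 6 gives C(7,2) = 21. Together 70.
Add back pairs where two caps are both exceeded: 1 + 1 + 0 = 2.
By inclusion–exclusion the count is 78 − 70 + 2 = 10.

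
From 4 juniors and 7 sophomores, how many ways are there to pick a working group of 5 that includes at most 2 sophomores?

91

Split by how many sophomores are chosen (0 through 2).
Sum: C(7,0)·C(4,5) + C(7,1)·C(4,4) + C(7,2)·C(4,3) = 0 + 7 + 84 = 91.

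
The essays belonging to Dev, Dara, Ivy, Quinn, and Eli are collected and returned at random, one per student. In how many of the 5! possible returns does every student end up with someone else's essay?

44

Let Aᵢ be the assignments in which student i gets their own essay. We want the size of the complement of A₁∪…∪A_5.
By inclusion–exclusion this is Σ_{j=0}^{5} (−1)^j C(5,j)·(5−j)!.
Computing: 120 − 120 + 60 − 20 + 5 − 1 = 44.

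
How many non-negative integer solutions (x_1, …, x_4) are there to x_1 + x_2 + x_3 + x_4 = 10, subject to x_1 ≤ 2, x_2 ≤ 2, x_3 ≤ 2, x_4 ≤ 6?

Without the upper bounds there are C(13,3) = 286 ways to split 10 among 4 variables.
Subtract solutions that violate a single cap (substitute x_i' = x_i − (cap_i+1)): x_1 ≥ 3 gives C(10,3) = 120; x_2 ≥ 3 gives C(10,3) = 120; x_3 ≥ 3 gives C(10,3) = 120; x_4 ≥ 7 gives C(6,3) = 20. Together 380.
Add back pairs where two caps are both exceeded: 35 + 35 + 1 + 35 + 1 + 1 = 108.
Subtract triples: 4 + 0 + 0 + 0 = 4.
By inclusion–exclusion the count is 286 − 380 + 108 − 4 = 10.

10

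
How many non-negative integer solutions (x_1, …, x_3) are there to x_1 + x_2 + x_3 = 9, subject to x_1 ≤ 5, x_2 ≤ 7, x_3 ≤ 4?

Without the upper bounds there are C(11,2) = 55 ways to split 9 among 3 variables.
Subtract solutions that violate a single cap (substitute x_i' = x_i − (cap_i+1)): x_1 ≥ 6 gives C(5,2) = 10; x_2 ≥ 8 gives C(3,2) = 3; x_3 ≥ 5 gives C(6,2) = 15. Together 28.
No two caps can be exceeded simultaneously, so the pair terms are all 0.
By inclusion–exclusion the count is 55 − 28 + 0 = 27.

27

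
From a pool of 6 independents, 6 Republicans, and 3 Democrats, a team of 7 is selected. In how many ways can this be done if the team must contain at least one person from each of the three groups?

5571

Total 7-person selections from all 15: C(15,7) = 6435.
Subtract selections that omit an entire group: no independents → C(9,7) = 36; no Republicans → C(9,7) = 36; no Democrats → C(12,7) = 792.
Add back selections omitting two groups (i.e. drawn from a single group): C(6,7) + C(6,7) + C(3,7) = 0.
By inclusion–exclusion: 6435 − 864 + 0 = 5571.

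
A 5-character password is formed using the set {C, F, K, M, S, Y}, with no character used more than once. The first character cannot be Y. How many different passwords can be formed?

The first character has 6−1 = 5 choices (anything except Y).
The remaining 4 characters are filled from the other 5 symbols without repetition: 5 × 4 × 3 × 2 = 120.
Total: 5 × 120 = 600.

600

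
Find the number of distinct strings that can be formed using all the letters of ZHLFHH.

ZHLFHH has 6 letters with H appearing 3 times.
Dividing 6! = 720 by 3! = 6 for the repeated letters gives 120.

120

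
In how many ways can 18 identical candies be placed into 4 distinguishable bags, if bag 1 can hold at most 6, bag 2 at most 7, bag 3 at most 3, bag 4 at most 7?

Without the upper bounds there are C(21,3) = 1330 ways to split 18 among 4 bags.
Subtract solutions that violate a single cap (substitute x_i' = x_i − (cap_i+1)): x_1 ≥ 7 gives C(14,3) = 364; x_2 ≥ 8 gives C(13,3) = 286; x_3 ≥ 4 gives C(17,3) = 680; x_4 ≥ 8 gives C(13,3) = 286. Together 1616.
Add back pairs where two caps are both exceeded: 20 + 120 + 20 + 84 + 10 + 84 = 338.
By inclusion–exclusion the count is 1330 − 1616 + 338 = 52.

52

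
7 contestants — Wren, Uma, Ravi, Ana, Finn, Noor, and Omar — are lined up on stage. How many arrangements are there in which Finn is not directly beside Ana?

Of the 7! = 5040 arrangements, those with Finn and Ana adjacent number 2 × 6! = 1440 (treat the pair as a block with 2 internal orders).
So 5040 − 1440 = 3600 arrangements keep them apart.

3600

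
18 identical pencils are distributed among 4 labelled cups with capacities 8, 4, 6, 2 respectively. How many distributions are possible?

10

By stars and bars, unrestricted non-negative solutions to x_1+…+x_4 = 18 number C(18+3,3) = 1330.
Subtract solutions that violate a single cap (substitute x_i' = x_i − (cap_i+1)): x_1 ≥ 9 gives C(12,3) = 220; x_2 ≥ 5 gives C(16,3) = 560; x_3 ≥ 7 gives C(14,3) = 364; x_4 ≥ 3 gives C(18,3) = 816. Together 1960.
Add back pairs where two caps are both exceeded: 35 + 10 + 84 + 84 + 286 + 165 = 664.
Subtract triples: 0 + 4 + 0 + 20 = 24.
By inclusion–exclusion the count is 1330 − 1960 + 664 − 24 = 10.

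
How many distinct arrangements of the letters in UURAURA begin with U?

90

With the first slot taken by U, it remains to arrange the other 6 letters (URAURA).
Those 6 letters have A appearing twice, R appearing twice, and U appearing twice, giving (6)!/(2!·2!·2!) = 90.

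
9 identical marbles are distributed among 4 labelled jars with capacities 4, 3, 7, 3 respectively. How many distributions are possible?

Without the upper bounds there are C(12,3) = 220 ways to split 9 among 4 jars.
Subtract solutions that violate a single cap (substitute x_i' = x_i − (cap_i+1)): x_1 ≥ 5 gives C(7,3) = 35; x_2 ≥ 4 gives C(8,3) = 56; x_3 ≥ 8 gives C(4,3) = 4; x_4 ≥ 4 gives C(8,3) = 56. Together 151.
Add back pairs where two caps are both exceeded: 1 + 0 + 1 + 0 + 4 + 0 = 6.
By inclusion–exclusion the count is 220 − 151 + 6 = 75.

75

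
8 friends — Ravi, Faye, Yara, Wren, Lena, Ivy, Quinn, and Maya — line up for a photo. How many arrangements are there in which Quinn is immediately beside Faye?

Glue Quinn and Faye into one block (2 internal orders), leaving 7 units to arrange in a row.
So the count is 2·(7)! = 10080.

10080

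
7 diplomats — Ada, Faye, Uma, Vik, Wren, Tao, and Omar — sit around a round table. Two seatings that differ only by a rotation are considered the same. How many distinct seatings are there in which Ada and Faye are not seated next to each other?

480

Without the restriction there are (6)! = 720 seatings.
Seatings with Ada beside Faye: treat them as a block with 2 internal orders, giving 2 × (5)! = 240.
Subtracting, 720 − 240 = 480.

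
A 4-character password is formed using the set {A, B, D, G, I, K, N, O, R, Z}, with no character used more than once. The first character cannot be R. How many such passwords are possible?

4536

The first character has 10−1 = 9 choices (anything except R).
The remaining 3 characters are filled from the other 9 symbols without repetition: 9 × 8 × 7 = 504.
Total: 9 × 504 = 4536.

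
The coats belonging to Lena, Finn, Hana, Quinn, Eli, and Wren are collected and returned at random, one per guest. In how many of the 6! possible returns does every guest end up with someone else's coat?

265

Let Aᵢ be the assignments in which guest i gets their own coat. We want the size of the complement of A₁∪…∪A_6.
By inclusion–exclusion this is Σ_{j=0}^{6} (−1)^j C(6,j)·(6−j)!.
Computing: 720 − 720 + 360 − 120 + 30 − 6 + 1 = 265.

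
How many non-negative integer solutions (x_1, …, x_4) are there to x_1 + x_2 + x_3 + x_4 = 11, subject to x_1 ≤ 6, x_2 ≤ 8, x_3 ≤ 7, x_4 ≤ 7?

279

By stars and bars, unrestricted non-negative solutions to x_1+…+x_4 = 11 number C(11+3,3) = 364.
Subtract solutions that violate a single cap (substitute x_i' = x_i − (cap_i+1)): x_1 ≥ 7 gives C(7,3) = 35; x_2 ≥ 9 gives C(5,3) = 10; x_3 ≥ 8 gives C(6,3) = 20; x_4 ≥ 8 gives C(6,3) = 20. Together 85.
No two caps can be exceeded simultaneously, so the pair terms are all 0.
By inclusion–exclusion the count is 364 − 85 + 0 = 279.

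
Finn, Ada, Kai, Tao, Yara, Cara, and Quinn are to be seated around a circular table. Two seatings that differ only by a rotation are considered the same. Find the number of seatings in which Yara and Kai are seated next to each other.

240

Glue Yara and Kai into a block (2 internal orders). Seating 6 units around a circle gives (5)! arrangements.
So 2 × (5)! = 2 × 120 = 240.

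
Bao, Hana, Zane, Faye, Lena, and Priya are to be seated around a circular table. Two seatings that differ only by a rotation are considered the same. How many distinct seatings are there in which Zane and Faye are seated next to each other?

48

Glue Zane and Faye into a block (2 internal orders). Seating 5 units around a circle gives (4)! arrangements.
So 2 × (4)! = 2 × 24 = 48.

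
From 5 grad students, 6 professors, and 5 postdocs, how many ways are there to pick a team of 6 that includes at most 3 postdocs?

7722

Split by how many postdocs are chosen (0 through 3).
Sum: C(5,0)·C(11,6) + C(5,1)·C(11,5) + C(5,2)·C(11,4) + C(5,3)·C(11,3) = 462 + 2310 + 3300 + 1650 = 7722.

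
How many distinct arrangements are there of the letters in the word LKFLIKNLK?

The 9 letters of LKFLIKNLK have repeats: K appearing 3 times and L appearing 3 times.
The number of distinct arrangements is 9!/(3!·3!) = 362880/36 = 10080.

10080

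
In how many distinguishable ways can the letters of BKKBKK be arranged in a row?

15

BKKBKK has 6 letters with B appearing twice and K appearing 4 times.
So there are 6! / (4!·2!) = 15 distinguishable arrangements.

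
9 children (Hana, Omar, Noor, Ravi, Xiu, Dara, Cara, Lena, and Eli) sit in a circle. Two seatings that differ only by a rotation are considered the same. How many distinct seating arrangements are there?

40320

Fix one person's seat to break rotational symmetry; the remaining 8 people can be arranged in (8)! = 40320 ways.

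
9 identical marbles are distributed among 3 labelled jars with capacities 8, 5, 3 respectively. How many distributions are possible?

By stars and bars, unrestricted non-negative solutions to x_1+…+x_3 = 9 number C(9+2,2) = 55.
Subtract solutions that violate a single cap (substitute x_i' = x_i − (cap_i+1)): x_1 ≥ 9 gives C(2,2) = 1; x_2 ≥ 6 gives C(5,2) = 10; x_3 ≥ 4 gives C(7,2) = 21. Together 32.
No two caps can be exceeded simultaneously, so the pair terms are all 0.
By inclusion–exclusion the count is 55 − 32 + 0 = 23.

23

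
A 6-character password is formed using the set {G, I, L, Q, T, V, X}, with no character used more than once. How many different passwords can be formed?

This is a permutation of 6 out of 7: P(7,6) = 7!/1!.
7 × 6 × 5 × 4 × 3 × 2 = 5040.

5040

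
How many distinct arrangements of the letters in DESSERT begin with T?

180

With the first slot taken by T, it remains to arrange the other 6 letters (DESSER).
Those 6 letters have E appearing twice and S appearing twice, giving (6)!/(2!·2!) = 180.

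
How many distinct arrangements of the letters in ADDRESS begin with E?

180

With the first slot taken by E, it remains to arrange the other 6 letters (ADDRSS).
Those 6 letters have D appearing twice and S appearing twice, giving (6)!/(2!·2!) = 180.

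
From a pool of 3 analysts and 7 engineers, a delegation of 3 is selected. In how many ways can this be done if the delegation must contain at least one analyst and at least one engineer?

84

Total 3-person selections from all 10: C(10,3) = 120.
Selections missing a whole group: no analysts → C(7,3) = 35; no engineers → C(3,3) = 1.
Both groups omitted at once is impossible, so 120 − 36 = 84.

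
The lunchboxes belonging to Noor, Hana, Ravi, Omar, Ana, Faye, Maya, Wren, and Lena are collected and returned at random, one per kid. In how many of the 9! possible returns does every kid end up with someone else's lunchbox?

133496

This is the derangement count D_9: permutations of 9 items with no fixed point.
By inclusion–exclusion this is Σ_{j=0}^{9} (−1)^j C(9,j)·(9−j)!.
Computing: 362880 − 362880 + 181440 − 60480 + 15120 − 3024 + 504 − 72 + 9 − 1 = 133496.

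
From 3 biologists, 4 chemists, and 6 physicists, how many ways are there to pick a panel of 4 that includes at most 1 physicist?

Split by how many physicists are chosen (0 through 1).
Sum: C(6,0)·C(7,4) + C(6,1)·C(7,3) = 35 + 210 = 245.

245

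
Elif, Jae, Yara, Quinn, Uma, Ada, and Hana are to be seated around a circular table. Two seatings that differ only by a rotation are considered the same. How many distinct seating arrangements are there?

Seat Elif anywhere (absorbing the rotational symmetry), then permute the other 6: (6)! = 720.

720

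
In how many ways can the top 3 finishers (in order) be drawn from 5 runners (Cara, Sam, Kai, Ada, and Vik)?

This is an ordered selection of 3 from 5: P(5,3).
That gives 5 × 4 × 3 = 60.

60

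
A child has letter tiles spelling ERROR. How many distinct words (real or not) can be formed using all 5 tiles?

20

The 5 letters of ERROR have repeats: R appearing 3 times.
So there are 5! / (3!) = 20 distinguishable arrangements.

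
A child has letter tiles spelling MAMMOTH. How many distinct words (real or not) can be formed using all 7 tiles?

MAMMOTH has 7 letters with M appearing 3 times.
The number of distinct arrangements is 7!/(3!) = 5040/6 = 840.

840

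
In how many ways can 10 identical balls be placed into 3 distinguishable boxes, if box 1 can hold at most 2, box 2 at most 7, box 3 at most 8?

21

Ignoring the caps, the number of non-negative solutions to x_1+…+x_3 = 10 is C(12,2) = 66.
Subtract solutions that violate a single cap (substitute x_i' = x_i − (cap_i+1)): x_1 ≥ 3 gives C(9,2) = 36; x_2 ≥ 8 gives C(4,2) = 6; x_3 ≥ 9 gives C(3,2) = 3. Together 45.
No two caps can be exceeded simultaneously, so the pair terms are all 0.
By inclusion–exclusion the count is 66 − 45 + 0 = 21.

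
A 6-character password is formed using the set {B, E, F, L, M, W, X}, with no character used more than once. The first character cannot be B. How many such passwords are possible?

4320

The first character has 7−1 = 6 choices (anything except B).
The remaining 5 characters are filled from the other 6 symbols without repetition: 6 × 5 × 4 × 3 × 2 = 720.
Total: 6 × 720 = 4320.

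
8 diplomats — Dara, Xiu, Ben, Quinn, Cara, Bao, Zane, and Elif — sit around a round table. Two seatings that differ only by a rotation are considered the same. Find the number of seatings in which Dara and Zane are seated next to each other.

Glue Dara and Zane into a block (2 internal orders). Seating 7 units around a circle gives (6)! arrangements.
So 2 × (6)! = 2 × 720 = 1440.

1440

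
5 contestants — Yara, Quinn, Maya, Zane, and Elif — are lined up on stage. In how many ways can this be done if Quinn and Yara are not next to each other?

Of the 5! = 120 arrangements, those with Quinn and Yara adjacent number 2 × 4! = 48 (treat the pair as a block with 2 internal orders).
So 120 − 48 = 72 arrangements keep them apart.

72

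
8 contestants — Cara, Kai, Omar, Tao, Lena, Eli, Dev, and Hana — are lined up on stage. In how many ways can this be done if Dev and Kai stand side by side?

Glue Dev and Kai into one block (2 internal orders), leaving 7 units to arrange in a row.
So the count is 2·(7)! = 10080.

10080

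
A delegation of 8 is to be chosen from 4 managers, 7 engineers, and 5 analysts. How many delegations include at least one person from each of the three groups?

12201

Unrestricted: C(16,8) = 12870 ways to pick any 8 of the 16.
Selections missing a whole group: no managers → C(12,8) = 495; no engineers → C(9,8) = 9; no analysts → C(11,8) = 165.
Add back selections omitting two groups (i.e. drawn from a single group): C(4,8) + C(7,8) + C(5,8) = 0.
By inclusion–exclusion: 12870 − 669 + 0 = 12201.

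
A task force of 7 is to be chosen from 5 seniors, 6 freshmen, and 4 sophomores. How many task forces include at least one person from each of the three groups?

5949

With no constraint there are C(15,7) = 6435 possible selections.
Subtract selections that omit an entire group: no seniors → C(10,7) = 120; no freshmen → C(9,7) = 36; no sophomores → C(11,7) = 330.
Add back selections omitting two groups (i.e. drawn from a single group): C(5,7) + C(6,7) + C(4,7) = 0.
By inclusion–exclusion: 6435 − 486 + 0 = 5949.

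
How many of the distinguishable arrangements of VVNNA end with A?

Fix A in the last position and arrange the remaining 4 letters.
Those 4 letters have N appearing twice and V appearing twice, giving (4)!/(2!·2!) = 6.

6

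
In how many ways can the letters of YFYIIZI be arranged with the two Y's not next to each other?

Total arrangements of YFYIIZI: 7!/(3!·2!) = 420.
If the two Y's are adjacent, glue them into one block, leaving 6 items to arrange: (6)!/(3!) = 120 ways.
Hence 420 − 120 = 300.

300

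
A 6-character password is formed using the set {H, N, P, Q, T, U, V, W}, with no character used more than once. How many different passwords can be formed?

20160

With no repetition, fill the 6 characters in order: 8 choices, then 7, down to 3.
8 × 7 × 6 × 5 × 4 × 3 = 20160.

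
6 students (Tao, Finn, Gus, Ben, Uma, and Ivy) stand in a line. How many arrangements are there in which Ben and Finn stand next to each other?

240

Treat {Ben, Finn} as a single unit. There are 5 units to order, and the pair itself can be ordered 2 ways.
That gives 2 × 5! = 2 × 120 = 240.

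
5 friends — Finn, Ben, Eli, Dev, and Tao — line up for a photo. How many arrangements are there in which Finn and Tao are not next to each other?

There are 5! = 120 arrangements in all. If Finn and Tao are adjacent, merging them into one block gives 2·(4)! = 48 arrangements.
Complementary counting: 120 − 48 = 72.

72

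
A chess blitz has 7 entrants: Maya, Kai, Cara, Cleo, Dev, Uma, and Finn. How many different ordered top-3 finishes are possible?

210

There are 7 choices for 1st place, 6 for 2nd, and 5 for 3rd.
That gives 7 × 6 × 5 = 210.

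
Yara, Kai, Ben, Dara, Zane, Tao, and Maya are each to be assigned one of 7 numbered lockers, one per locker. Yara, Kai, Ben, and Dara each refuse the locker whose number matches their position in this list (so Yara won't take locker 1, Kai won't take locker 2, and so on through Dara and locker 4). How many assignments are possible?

Let Aᵢ (for 1 ≤ i ≤ 4) be the placements that put person i in their forbidden locker. Any j of these fix j positions, leaving (7−j)! ways to fill the rest, and there are C(4,j) ways to pick which j.
By inclusion–exclusion, the number of valid placements is Σ_{j=0}^{4} (−1)^j C(4,j)·(7−j)!.
Computing: 5040 − 2880 + 720 − 96 + 6 = 2790.

2790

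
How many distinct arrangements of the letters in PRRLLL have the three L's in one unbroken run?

Treat the 3 copies of L as a single block. The multiset to arrange is then {LLL, P, R, R}, 4 items in all.
That gives (4)!/(2!) = 12 arrangements.

12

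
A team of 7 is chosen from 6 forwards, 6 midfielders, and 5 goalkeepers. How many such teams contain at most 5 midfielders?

Split by how many midfielders are chosen (0 through 5).
Sum: C(6,0)·C(11,7) + C(6,1)·C(11,6) + C(6,2)·C(11,5) + C(6,3)·C(11,4) + C(6,4)·C(11,3) + C(6,5)·C(11,2) = 330 + 2772 + 6930 + 6600 + 2475 + 330 = 19437.

19437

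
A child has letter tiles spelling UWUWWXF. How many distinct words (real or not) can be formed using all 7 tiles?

420

UWUWWXF has 7 letters with U appearing twice and W appearing 3 times.
So there are 7! / (3!·2!) = 420 distinguishable arrangements.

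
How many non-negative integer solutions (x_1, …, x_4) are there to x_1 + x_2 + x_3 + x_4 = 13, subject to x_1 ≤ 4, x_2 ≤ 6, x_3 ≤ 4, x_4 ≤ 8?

139

By stars and bars, unrestricted non-negative solutions to x_1+…+x_4 = 13 number C(13+3,3) = 560.
Subtract solutions that violate a single cap (substitute x_i' = x_i − (cap_i+1)): x_1 ≥ 5 gives C(11,3) = 165; x_2 ≥ 7 gives C(9,3) = 84; x_3 ≥ 5 gives C(11,3) = 165; x_4 ≥ 9 gives C(7,3) = 35. Together 449.
Add back pairs where two caps are both exceeded: 4 + 20 + 0 + 4 + 0 + 0 = 28.
By inclusion–exclusion the count is 560 − 449 + 28 = 139.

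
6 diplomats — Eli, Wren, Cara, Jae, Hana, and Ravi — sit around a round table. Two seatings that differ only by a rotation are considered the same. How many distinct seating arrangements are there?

Around a circle, 6 distinct people have 6!/6 = (5)! = 120 rotationally distinct seatings.

120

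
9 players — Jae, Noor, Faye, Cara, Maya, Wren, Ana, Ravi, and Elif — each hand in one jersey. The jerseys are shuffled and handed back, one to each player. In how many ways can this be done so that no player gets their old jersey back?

133496

Let Aᵢ be the assignments in which player i gets their old jersey. We want the size of the complement of A₁∪…∪A_9.
By inclusion–exclusion this is Σ_{j=0}^{9} (−1)^j C(9,j)·(9−j)!.
Computing: 362880 − 362880 + 181440 − 60480 + 15120 − 3024 + 504 − 72 + 9 − 1 = 133496.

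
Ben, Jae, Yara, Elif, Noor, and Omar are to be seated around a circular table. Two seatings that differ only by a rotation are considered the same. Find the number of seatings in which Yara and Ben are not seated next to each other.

Without the restriction there are (5)! = 120 seatings.
Those with Yara next to Ben: fuse the pair into one unit and seat 5 units around a circle — 2·(4)! = 48.
Subtracting, 120 − 48 = 72.

72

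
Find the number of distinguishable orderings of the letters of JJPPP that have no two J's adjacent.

There are 5!/(3!·2!) = 10 arrangements of JJPPP in total.
If the two J's are adjacent, glue them into one block, leaving 4 items to arrange: (4)!/(3!) = 4 ways.
Subtracting, 10 − 4 = 6 arrangements keep the J's apart.

6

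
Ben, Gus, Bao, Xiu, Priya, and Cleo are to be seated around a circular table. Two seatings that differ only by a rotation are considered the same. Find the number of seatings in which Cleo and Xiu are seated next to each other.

48

Treat {Cleo, Xiu} as one unit (2 internal orders) and seat the resulting 5 units around the table: (4)! circular arrangements.
So 2 × (4)! = 2 × 24 = 48.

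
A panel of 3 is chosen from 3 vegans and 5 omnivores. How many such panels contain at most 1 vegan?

40

Split by how many vegans are chosen (0 through 1).
Sum: C(3,0)·C(5,3) + C(3,1)·C(5,2) = 10 + 30 = 40.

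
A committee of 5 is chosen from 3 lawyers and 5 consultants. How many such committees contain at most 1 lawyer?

Split by how many lawyers are chosen (0 through 1).
Sum: C(3,0)·C(5,5) + C(3,1)·C(5,4) = 1 + 15 = 16.

16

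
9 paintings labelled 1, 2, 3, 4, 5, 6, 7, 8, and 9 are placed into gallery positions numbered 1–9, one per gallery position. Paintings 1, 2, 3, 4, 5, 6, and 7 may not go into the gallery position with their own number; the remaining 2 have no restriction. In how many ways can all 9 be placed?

Let Aᵢ (for 1 ≤ i ≤ 7) be the placements that put painting i in its forbidden gallery position. Any j of these fix j positions, leaving (9−j)! ways to fill the rest, and there are C(7,j) ways to pick which j.
By inclusion–exclusion, the number of valid placements is Σ_{j=0}^{7} (−1)^j C(7,j)·(9−j)!.
Computing: 362880 − 282240 + 105840 − 25200 + 4200 − 504 + 42 − 2 = 165016.

165016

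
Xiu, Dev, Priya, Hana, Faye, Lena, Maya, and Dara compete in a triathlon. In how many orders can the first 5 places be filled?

6720

There are 8 choices for 1st place, 7 for 2nd, and so on down to 4 for position 5.
That gives 8 × 7 × 6 × 5 × 4 = 6720.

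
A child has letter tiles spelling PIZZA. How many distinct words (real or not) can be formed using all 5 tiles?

60

PIZZA has 5 letters with Z appearing twice.
The number of distinct arrangements is 5!/(2!) = 120/2 = 60.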